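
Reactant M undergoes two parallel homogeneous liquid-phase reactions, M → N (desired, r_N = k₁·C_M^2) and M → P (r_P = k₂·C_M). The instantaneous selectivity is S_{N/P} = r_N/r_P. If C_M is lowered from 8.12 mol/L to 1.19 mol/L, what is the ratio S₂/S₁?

0.147

S_{N/P} = (k₁/k₂)·C_M, so S₂/S₁ = (C_{M,2}/C_{M,1}).
= 1.19/8.12 = 0.147.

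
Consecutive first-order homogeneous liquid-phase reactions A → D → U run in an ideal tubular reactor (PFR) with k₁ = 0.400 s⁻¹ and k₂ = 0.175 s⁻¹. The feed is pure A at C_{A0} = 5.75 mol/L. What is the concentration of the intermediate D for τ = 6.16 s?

2.61 mol/L

For first-order series with pure A initially, C_D(τ) = k₁C_{A0}/(k₂−k₁)·(e^(−k₁τ) − e^(−k₂τ)).
e^(−k₁τ) = e^(−0.400×6.16) = e^(−2.464) = 0.08509; e^(−k₂τ) = e^(−1.078) = 0.3403.
C_D = 0.400×5.75/(0.175−0.400) × (0.08509−0.3403) = (-10.22)×(-0.2552) = 2.609 mol/L.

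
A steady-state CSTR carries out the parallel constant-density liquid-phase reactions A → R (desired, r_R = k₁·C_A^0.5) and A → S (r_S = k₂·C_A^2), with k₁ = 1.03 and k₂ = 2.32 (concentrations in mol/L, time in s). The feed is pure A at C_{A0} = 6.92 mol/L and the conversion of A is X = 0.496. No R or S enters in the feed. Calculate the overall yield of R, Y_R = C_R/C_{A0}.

0.0317

Exit C_A = C_{A0}(1−X) = 6.92×0.504 = 3.488 mol/L.
A CSTR operates uniformly at the exit composition, giving r_R = 1.924 and r_S = 28.22 (each k·C_A^n at C_A = 3.488).
Fraction of consumed A going to R: r_R/(r_R+r_S) = 0.06381.
C_R = 0.06381·C_{A0}·X = 0.06381×6.92×0.496 = 0.219 mol/L; Y_R = C_R/C_{A0} = 0.0317.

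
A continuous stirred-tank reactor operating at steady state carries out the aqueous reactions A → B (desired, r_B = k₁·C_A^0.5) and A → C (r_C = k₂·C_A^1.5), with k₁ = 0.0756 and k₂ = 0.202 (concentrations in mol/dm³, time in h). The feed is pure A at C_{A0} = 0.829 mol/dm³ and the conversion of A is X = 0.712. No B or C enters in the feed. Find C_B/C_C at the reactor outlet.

Exit C_A = C_{A0}(1−X) = 0.829×0.288 = 0.2388 mol/dm³.
A CSTR operates uniformly at the exit composition, giving r_B = 0.03694 and r_C = 0.02357 (each k·C_A^n at C_A = 0.2388).
Overall selectivity = C_B/C_C = r_Bτ/(r_Cτ) = r_B/r_C = 1.57.

1.57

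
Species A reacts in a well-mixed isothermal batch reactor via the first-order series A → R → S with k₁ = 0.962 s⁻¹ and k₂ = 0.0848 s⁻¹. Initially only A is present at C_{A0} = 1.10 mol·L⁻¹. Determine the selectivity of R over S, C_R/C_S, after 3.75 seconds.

Solving the coupled first-order balances gives C_R(t) = [k₁/(k₂−k₁)]·C_{A0}·(e^(−k₁t) − e^(−k₂t)).
e^(−k₁t) = e^(−0.962×3.75) = e^(−3.607) = 0.02712; e^(−k₂t) = e^(−0.3180) = 0.7276.
C_R = 0.962×1.10/(0.0848−0.962) × (0.02712−0.7276) = (-1.206)×(-0.7005) = 0.8450 mol·L⁻¹.
C_A = C_{A0}e^(−k₁t) = 0.02983 mol·L⁻¹, so C_S = C_{A0}−C_A−C_R = 0.2251 mol·L⁻¹; C_R/C_S = 3.75.

3.75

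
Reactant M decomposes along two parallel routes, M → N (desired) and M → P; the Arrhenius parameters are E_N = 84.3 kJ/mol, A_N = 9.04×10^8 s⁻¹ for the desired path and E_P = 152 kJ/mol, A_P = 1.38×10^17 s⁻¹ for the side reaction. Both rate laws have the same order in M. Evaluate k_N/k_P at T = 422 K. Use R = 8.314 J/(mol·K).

Since both paths have the same order in M, the concentration cancels and S_{N/P} = k_N/k_P = (A_N/A_P)·exp[(E_P−E_N)/(RT)].
(E_P−E_N)/(RT) = (152−84.3)×10³/(8.314×422) = 67700/3509 = 19.30.
k_N/k_P = (9.04×10^8/1.38×10^17)·exp(19.30) = 6.551×10^-9 × 2.400×10^8 = 1.57.
Since E_N < E_P, lowering the temperature improves selectivity toward N.

1.57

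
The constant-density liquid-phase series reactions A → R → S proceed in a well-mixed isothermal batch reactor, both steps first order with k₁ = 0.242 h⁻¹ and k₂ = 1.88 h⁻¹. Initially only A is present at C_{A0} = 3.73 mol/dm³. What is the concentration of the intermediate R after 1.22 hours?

0.355 mol/dm³

The intermediate concentration in a first-order A→B→C sequence is C_R = k₁C_{A0}(e^(−k₁t) − e^(−k₂t))/(k₂−k₁).
e^(−k₁t) = e^(−0.242×1.22) = e^(−0.2952) = 0.7444; e^(−k₂t) = e^(−2.294) = 0.1009.
C_R = 0.242×3.73/(1.88−0.242) × (0.7444−0.1009) = 0.5511×0.6435 = 0.3546 mol/dm³.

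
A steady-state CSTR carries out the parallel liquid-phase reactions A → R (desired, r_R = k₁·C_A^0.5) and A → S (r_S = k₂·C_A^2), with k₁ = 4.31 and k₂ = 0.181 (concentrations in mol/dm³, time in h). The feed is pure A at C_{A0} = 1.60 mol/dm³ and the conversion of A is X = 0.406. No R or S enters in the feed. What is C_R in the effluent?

0.625 mol/dm³

Exit C_A = C_{A0}(1−X) = 1.60×0.594 = 0.9504 mol/dm³.
Rates in a CSTR are evaluated at the outlet concentration: r_R = 4.31×0.9504^0.5 = 4.202, r_S = 0.181×0.9504^2 = 0.1635.
Fraction of consumed A going to R: r_R/(r_R+r_S) = 0.9625.
C_R = 0.9625·C_{A0}·X = 0.9625×1.60×0.406 = 0.625 mol/dm³.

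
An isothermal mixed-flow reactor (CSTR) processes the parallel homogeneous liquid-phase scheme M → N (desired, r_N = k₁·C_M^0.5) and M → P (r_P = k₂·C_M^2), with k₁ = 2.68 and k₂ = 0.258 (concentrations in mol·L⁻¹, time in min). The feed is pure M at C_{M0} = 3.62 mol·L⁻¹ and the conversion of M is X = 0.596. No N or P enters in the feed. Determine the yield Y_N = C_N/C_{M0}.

0.509

Exit C_M = C_{M0}(1−X) = 3.62×0.404 = 1.462 mol·L⁻¹.
In a CSTR the entire volume is at exit conditions, so r_N = 2.68×1.462^0.5 = 3.241 and r_P = 0.258×1.462^2 = 0.5518.
Fraction of consumed M going to N: r_N/(r_N+r_P) = 0.8545.
C_N = 0.8545·C_{M0}·X = 0.8545×3.62×0.596 = 1.84 mol·L⁻¹; Y_N = C_N/C_{M0} = 0.509.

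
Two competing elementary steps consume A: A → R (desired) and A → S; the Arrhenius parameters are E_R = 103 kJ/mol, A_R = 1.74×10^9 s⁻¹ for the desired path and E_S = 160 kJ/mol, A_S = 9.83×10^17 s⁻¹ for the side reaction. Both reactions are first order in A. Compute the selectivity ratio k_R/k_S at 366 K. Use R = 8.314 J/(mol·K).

k_R/k_S = (A_R/A_S)·exp[−(E_R−E_S)/(RT)] = (A_R/A_S)·exp[(E_S−E_R)/(RT)].
(E_S−E_R)/(RT) = (160−103)×10³/(8.314×366) = 57000/3043 = 18.73.
k_R/k_S = (1.74×10^9/9.83×10^17)·exp(18.73) = 1.770×10^-9 × 1.365×10^8 = 0.242.
Since E_R < E_S, lowering the temperature improves selectivity toward R.

0.242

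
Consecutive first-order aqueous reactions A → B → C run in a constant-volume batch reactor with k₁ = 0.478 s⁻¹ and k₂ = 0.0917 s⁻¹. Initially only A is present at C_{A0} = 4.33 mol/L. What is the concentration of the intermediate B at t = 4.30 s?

2.93 mol/L

Solving the coupled first-order balances gives C_B(t) = [k₁/(k₂−k₁)]·C_{A0}·(e^(−k₁t) − e^(−k₂t)).
e^(−k₁t) = e^(−0.478×4.30) = e^(−2.055) = 0.1280; e^(−k₂t) = e^(−0.3943) = 0.6741.
C_B = 0.478×4.33/(0.0917−0.478) × (0.1280−0.6741) = (-5.358)×(-0.5461) = 2.926 mol/L.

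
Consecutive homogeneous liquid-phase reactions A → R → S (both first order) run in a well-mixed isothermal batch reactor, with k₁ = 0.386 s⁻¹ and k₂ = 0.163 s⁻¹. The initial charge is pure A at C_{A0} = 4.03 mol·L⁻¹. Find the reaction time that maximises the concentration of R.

3.87 s

For first-order series the maximum of C_R occurs at t_opt = ln(k₂/k₁)/(k₂−k₁).
= ln(0.163/0.386)/(0.163−0.386) = ln(0.4223)/-0.2230 = -0.8621/-0.2230 = 3.87 s.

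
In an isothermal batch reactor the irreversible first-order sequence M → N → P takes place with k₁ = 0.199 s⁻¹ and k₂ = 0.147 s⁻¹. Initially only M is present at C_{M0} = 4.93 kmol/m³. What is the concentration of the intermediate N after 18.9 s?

0.734 kmol/m³

For first-order series with pure M initially, C_N(t) = k₁C_{M0}/(k₂−k₁)·(e^(−k₁t) − e^(−k₂t)).
e^(−k₁t) = e^(−0.199×18.9) = e^(−3.761) = 0.02326; e^(−k₂t) = e^(−2.778) = 0.06214.
C_N = 0.199×4.93/(0.147−0.199) × (0.02326−0.06214) = (-18.87)×(-0.03889) = 0.7337 kmol/m³.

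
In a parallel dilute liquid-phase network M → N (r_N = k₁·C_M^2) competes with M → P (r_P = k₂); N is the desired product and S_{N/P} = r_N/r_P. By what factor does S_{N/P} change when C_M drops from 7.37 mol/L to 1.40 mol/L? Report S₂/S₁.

S_{N/P} = (k₁/k₂)·C_M^2, so S₂/S₁ = (C_{M,2}/C_{M,1})^2.
= (1.40/7.37)^2 = (0.1900)^2 = 0.0361.

0.0361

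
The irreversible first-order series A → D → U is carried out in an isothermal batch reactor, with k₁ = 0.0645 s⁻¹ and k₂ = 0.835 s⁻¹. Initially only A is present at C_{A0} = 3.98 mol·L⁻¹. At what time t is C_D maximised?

Setting dC_D/dt = 0 gives t_opt = ln(k₂/k₁)/(k₂−k₁).
= ln(0.835/0.0645)/(0.835−0.0645) = ln(12.95)/0.7705 = 2.561/0.7705 = 3.32 s.

3.32 s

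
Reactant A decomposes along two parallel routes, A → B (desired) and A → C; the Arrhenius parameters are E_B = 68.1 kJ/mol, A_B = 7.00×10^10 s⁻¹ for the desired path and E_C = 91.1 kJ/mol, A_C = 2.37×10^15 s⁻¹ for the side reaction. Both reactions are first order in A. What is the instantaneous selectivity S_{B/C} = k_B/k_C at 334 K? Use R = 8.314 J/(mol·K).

0.117

Since both paths have the same order in A, the concentration cancels and S_{B/C} = k_B/k_C = (A_B/A_C)·exp[(E_C−E_B)/(RT)].
(E_C−E_B)/(RT) = (91.1−68.1)×10³/(8.314×334) = 23000/2777 = 8.283.
k_B/k_C = (7.00×10^10/2.37×10^15)·exp(8.283) = 2.954×10^-5 × 3955 = 0.117.
Since E_B < E_C, lowering the temperature improves selectivity toward B.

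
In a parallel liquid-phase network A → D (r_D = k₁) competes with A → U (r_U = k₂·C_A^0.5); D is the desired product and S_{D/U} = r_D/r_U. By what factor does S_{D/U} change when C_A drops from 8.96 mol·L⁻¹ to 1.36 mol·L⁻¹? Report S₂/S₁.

2.57

S_{D/U} = (k₁/k₂)·C_A^-0.5, so S₂/S₁ = (C_{A,2}/C_{A,1})^-0.5.
= (1.36/8.96)^(-0.5) = (0.1518)^(-0.5) = 2.57.
Selectivity toward D rises as C_A falls — low-concentration operation is favoured.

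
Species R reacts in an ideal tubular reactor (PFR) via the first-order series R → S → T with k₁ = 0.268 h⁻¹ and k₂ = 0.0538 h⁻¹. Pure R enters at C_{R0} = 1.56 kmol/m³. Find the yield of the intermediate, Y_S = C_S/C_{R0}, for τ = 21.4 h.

For first-order series with pure R initially, C_S(τ) = k₁C_{R0}/(k₂−k₁)·(e^(−k₁τ) − e^(−k₂τ)).
e^(−k₁τ) = e^(−0.268×21.4) = e^(−5.735) = 0.003230; e^(−k₂τ) = e^(−1.151) = 0.3162.
C_S = 0.268×1.56/(0.0538−0.268) × (0.003230−0.3162) = (-1.952)×(-0.3130) = 0.6109 kmol/m³.
Y_S = C_S/C_{R0} = 0.6109/1.56 = 0.392.

0.392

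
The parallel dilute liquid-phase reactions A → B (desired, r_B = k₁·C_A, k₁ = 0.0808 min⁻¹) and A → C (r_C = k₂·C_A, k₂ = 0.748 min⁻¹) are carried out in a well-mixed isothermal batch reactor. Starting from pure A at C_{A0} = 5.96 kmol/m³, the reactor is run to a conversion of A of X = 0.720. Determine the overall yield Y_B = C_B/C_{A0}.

0.0702

C_A = C_{A0}(1−X) = 1.669 kmol/m³.
Both paths are first order in A, so the instantaneous fraction to B is constant: dC_B/d(−C_A) = k₁/(k₁+k₂) = 0.09749.
C_B = 0.09749·(C_{A0}−C_A) = 0.09749×4.291 = 0.418 kmol/m³.
Y_B = C_B/C_{A0} = 0.4184/5.96 = 0.0702.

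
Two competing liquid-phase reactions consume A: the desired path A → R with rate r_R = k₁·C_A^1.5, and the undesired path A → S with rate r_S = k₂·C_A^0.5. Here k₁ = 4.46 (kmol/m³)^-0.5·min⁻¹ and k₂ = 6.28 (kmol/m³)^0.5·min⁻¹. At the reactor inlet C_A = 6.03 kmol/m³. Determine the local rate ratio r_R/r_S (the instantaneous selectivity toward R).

4.28

S_{R/S} = r_R/r_S = (k₁·C_A^1.5)/(k₂·C_A^0.5) = (k₁/k₂)·C_A.
= (4.46×6.030^1.5) / (6.28×6.030^0.5) = 66.04/15.42 = 4.28.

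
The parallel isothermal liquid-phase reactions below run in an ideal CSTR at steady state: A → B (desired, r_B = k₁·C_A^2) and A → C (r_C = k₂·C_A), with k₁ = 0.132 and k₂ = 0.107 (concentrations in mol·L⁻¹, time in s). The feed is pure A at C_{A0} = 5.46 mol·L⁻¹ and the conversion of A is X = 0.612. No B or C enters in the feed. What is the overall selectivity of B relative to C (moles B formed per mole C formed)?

2.61

Exit C_A = C_{A0}(1−X) = 5.46×0.388 = 2.118 mol·L⁻¹.
In a CSTR the entire volume is at exit conditions, so r_B = 0.132×2.118^2 = 0.5924 and r_C = 0.107×2.118 = 0.2267.
Overall selectivity = C_B/C_C = r_Bτ/(r_Cτ) = r_B/r_C = 2.61.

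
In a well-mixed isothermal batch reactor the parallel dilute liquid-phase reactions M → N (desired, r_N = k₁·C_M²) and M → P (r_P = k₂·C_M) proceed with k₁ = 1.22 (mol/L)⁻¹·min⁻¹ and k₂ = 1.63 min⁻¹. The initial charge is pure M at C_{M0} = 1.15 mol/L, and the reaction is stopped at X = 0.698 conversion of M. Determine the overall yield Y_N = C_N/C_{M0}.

0.245

C_M = C_{M0}(1−X) = 0.3473 mol/L.
Along a PFR/batch, dC_P/dC_M = −r_P/(r_N+r_P) = −k₂/(k₂+k₁·C_M).
Integrating from C_{M0} to C_M: C_P = (1.63/1.22)·ln[(1.63+1.22·1.15)/(1.63+1.22·0.347)] = 1.336·ln(3.033/2.054) = 0.5209 mol/L.
Then C_N = (C_{M0}−C_M) − C_P = 0.8027 − 0.5209 = 0.2818 mol/L.
Y_N = C_N/C_{M0} = 0.2818/1.15 = 0.245.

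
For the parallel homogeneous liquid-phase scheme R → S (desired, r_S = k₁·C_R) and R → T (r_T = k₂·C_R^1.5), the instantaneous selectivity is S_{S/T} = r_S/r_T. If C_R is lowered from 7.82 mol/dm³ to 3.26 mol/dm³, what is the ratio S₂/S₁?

S_{S/T} = (k₁/k₂)·C_R^-0.5, so S₂/S₁ = (C_{R,2}/C_{R,1})^-0.5.
= (3.26/7.82)^(-0.5) = (0.4169)^(-0.5) = 1.55.

1.55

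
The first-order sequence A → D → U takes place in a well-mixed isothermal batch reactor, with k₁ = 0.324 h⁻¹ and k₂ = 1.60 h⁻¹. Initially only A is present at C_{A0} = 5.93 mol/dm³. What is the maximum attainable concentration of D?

At the optimum, C_{D,max}/C_{A0} = (k₁/k₂)^[k₂/(k₂−k₁)].
= (0.324/1.60)^(1.60/(1.60−0.324)) = (0.2025)^(1.254) = 0.1350.
C_{D,max} = 0.1350×5.93 = 0.801 mol/dm³.

0.801 mol/dm³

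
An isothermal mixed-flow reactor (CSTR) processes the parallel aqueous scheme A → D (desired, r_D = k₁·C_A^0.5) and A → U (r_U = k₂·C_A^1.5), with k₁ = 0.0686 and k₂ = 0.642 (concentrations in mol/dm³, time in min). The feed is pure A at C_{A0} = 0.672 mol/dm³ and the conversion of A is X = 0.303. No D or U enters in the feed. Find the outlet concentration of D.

Exit C_A = C_{A0}(1−X) = 0.672×0.697 = 0.4684 mol/dm³.
A CSTR operates uniformly at the exit composition, giving r_D = 0.04695 and r_U = 0.2058 (each k·C_A^n at C_A = 0.4684).
Fraction of consumed A going to D: r_D/(r_D+r_U) = 0.1858.
C_D = 0.1858·C_{A0}·X = 0.1858×0.672×0.303 = 0.0378 mol/dm³.

0.0378 mol/dm³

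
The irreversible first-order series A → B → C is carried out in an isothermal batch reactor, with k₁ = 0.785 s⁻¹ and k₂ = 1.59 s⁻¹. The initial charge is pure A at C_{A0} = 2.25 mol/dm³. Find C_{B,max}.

For a first-order series the maximum intermediate yield is C_{B,max}/C_{A0} = (k₁/k₂)^[k₂/(k₂−k₁)].
= (0.785/1.59)^(1.59/(1.59−0.785)) = (0.4937)^(1.975) = 0.2481.
C_{B,max} = 0.2481×2.25 = 0.558 mol/dm³.

0.558 mol/dm³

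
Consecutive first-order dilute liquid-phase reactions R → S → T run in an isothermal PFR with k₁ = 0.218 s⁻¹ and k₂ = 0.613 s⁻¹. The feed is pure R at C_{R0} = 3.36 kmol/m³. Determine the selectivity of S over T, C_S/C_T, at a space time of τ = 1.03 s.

2.74

Solving the coupled first-order balances gives C_S(τ) = [k₁/(k₂−k₁)]·C_{R0}·(e^(−k₁τ) − e^(−k₂τ)).
e^(−k₁τ) = e^(−0.218×1.03) = e^(−0.2245) = 0.7989; e^(−k₂τ) = e^(−0.6314) = 0.5319.
C_S = 0.218×3.36/(0.613−0.218) × (0.7989−0.5319) = 1.854×0.2670 = 0.4952 kmol/m³.
C_R = C_{R0}e^(−k₁τ) = 2.684 kmol/m³, so C_T = C_{R0}−C_R−C_S = 0.1806 kmol/m³; C_S/C_T = 2.74.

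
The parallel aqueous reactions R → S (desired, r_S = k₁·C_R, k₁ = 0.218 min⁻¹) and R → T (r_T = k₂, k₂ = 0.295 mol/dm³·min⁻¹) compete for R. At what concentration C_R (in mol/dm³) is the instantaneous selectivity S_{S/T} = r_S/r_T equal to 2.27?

3.07 mol/dm³

S_{S/T} = (k₁/k₂)·C_R ⇒ C_R = S·k₂/k₁.
= 2.27×0.295/0.218 = 3.07 mol/dm³.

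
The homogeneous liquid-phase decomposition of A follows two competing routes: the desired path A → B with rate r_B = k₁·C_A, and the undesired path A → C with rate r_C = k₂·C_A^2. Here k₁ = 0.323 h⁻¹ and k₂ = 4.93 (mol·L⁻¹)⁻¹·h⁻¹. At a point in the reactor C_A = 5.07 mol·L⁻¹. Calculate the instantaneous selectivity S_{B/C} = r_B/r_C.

S_{B/C} = r_B/r_C = (k₁·C_A)/(k₂·C_A^2) = (k₁/k₂)·C_A⁻¹.
= (0.323×5.070) / (4.93×5.070^2) = 1.638/126.7 = 0.0129.

0.0129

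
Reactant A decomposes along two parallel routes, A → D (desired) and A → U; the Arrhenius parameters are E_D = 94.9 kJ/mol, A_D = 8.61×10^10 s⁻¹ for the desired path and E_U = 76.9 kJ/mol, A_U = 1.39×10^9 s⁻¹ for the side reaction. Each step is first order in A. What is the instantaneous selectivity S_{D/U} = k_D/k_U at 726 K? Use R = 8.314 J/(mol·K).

With equal orders, S_{D/U} = k_D/k_U = (A_D/A_U)·exp[(E_U−E_D)/(RT)].
(E_U−E_D)/(RT) = (76.9−94.9)×10³/(8.314×726) = -18000/6036 = -2.982.
k_D/k_U = (8.61×10^10/1.39×10^9)·exp(-2.982) = 61.94 × 0.05069 = 3.14.
Since E_D > E_U, raising the temperature improves selectivity toward D.

3.14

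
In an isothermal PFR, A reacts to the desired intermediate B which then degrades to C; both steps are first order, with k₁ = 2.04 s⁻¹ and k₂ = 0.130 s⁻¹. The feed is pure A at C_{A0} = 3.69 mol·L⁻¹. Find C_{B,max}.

3.06 mol·L⁻¹

At the optimum, C_{B,max}/C_{A0} = (k₁/k₂)^[k₂/(k₂−k₁)].
= (2.04/0.130)^(0.130/(0.130−2.04)) = (15.69)^(-0.06806) = 0.8291.
C_{B,max} = 0.8291×3.69 = 3.06 mol·L⁻¹.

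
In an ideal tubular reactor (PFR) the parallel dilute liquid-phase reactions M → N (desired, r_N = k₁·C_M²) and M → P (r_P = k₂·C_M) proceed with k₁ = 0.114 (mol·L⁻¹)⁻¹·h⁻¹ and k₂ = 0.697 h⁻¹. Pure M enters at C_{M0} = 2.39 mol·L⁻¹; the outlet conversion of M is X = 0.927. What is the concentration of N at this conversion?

C_M = C_{M0}(1−X) = 0.1745 mol·L⁻¹.
Along a PFR/batch, dC_P/dC_M = −r_P/(r_N+r_P) = −k₂/(k₂+k₁·C_M).
Integrating from C_{M0} to C_M: C_P = (0.697/0.114)·ln[(0.697+0.114·2.39)/(0.697+0.114·0.174)] = 6.114·ln(0.9695/0.7169) = 1.845 mol·L⁻¹.
Then C_N = (C_{M0}−C_M) − C_P = 2.216 − 1.845 = 0.3702 mol·L⁻¹.

0.370 mol·L⁻¹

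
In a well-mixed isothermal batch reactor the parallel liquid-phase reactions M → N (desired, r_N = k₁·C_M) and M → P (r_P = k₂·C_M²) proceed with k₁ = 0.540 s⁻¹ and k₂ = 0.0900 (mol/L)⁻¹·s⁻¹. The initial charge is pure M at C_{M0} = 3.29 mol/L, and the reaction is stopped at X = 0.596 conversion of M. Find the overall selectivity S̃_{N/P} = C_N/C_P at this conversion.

C_M = C_{M0}(1−X) = 1.329 mol/L.
Along a PFR/batch, dC_N/dC_M = −r_N/(r_N+r_P) = −k₁/(k₁+k₂·C_M).
Integrating from C_{M0} to C_M: C_N = (0.540/0.0900)·ln[(0.540+0.0900·3.29)/(0.540+0.0900·1.33)] = 6.000·ln(0.8361/0.6596) = 1.422 mol/L.
C_P = (C_{M0}−C_M)−C_N = 0.5384 mol/L; S̃_{N/P} = 1.422/0.5384 = 2.64.

2.64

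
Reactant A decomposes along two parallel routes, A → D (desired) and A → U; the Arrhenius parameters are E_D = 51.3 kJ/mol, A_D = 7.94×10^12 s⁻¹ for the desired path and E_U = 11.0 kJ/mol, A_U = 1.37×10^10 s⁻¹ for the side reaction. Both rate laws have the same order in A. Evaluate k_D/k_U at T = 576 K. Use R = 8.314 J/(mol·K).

0.128

With equal orders, S_{D/U} = k_D/k_U = (A_D/A_U)·exp[(E_U−E_D)/(RT)].
(E_U−E_D)/(RT) = (11.0−51.3)×10³/(8.314×576) = -40300/4789 = -8.415.
k_D/k_U = (7.94×10^12/1.37×10^10)·exp(-8.415) = 579.6 × 2.214×10^-4 = 0.128.
Since E_D > E_U, raising the temperature improves selectivity toward D.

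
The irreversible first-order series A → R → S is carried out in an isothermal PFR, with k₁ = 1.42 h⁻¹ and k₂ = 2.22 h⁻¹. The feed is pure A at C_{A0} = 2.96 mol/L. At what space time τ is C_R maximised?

0.559 h

The intermediate peaks when r₁ = r₂, i.e. k₁e^(−k₁τ) = k₂e^(−k₂τ), giving τ_opt = ln(k₂/k₁)/(k₂−k₁).
= ln(2.22/1.42)/(2.22−1.42) = ln(1.563)/0.8000 = 0.4469/0.8000 = 0.559 h.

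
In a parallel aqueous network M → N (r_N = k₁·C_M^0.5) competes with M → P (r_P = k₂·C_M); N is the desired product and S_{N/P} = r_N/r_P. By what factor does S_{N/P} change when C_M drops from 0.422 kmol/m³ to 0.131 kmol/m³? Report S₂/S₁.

S_{N/P} = (k₁/k₂)·C_M^-0.5, so S₂/S₁ = (C_{M,2}/C_{M,1})^-0.5.
= (0.131/0.422)^(-0.5) = (0.3104)^(-0.5) = 1.79.

1.79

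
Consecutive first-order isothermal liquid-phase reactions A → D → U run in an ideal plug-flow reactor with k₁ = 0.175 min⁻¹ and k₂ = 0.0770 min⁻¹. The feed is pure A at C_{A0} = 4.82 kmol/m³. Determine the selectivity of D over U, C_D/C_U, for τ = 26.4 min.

The intermediate concentration in a first-order A→B→C sequence is C_D = k₁C_{A0}(e^(−k₁τ) − e^(−k₂τ))/(k₂−k₁).
e^(−k₁τ) = e^(−0.175×26.4) = e^(−4.620) = 0.009853; e^(−k₂τ) = e^(−2.033) = 0.1310.
C_D = 0.175×4.82/(0.0770−0.175) × (0.009853−0.1310) = (-8.607)×(-0.1211) = 1.042 kmol/m³.
C_A = C_{A0}e^(−k₁τ) = 0.04749 kmol/m³, so C_U = C_{A0}−C_A−C_D = 3.730 kmol/m³; C_D/C_U = 0.279.

0.279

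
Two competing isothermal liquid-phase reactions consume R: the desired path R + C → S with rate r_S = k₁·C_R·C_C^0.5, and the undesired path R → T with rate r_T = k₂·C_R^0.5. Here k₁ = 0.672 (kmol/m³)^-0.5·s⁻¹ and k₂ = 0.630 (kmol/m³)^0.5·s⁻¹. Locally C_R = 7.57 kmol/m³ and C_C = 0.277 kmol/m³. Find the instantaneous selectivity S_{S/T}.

S_{S/T} = r_S/r_T = (k₁·C_R·C_C^0.5)/(k₂·C_R^0.5) = (k₁/k₂)·C_R^0.5·C_C^0.5.
= (0.672×7.570×0.2770^0.5) / (0.630×7.570^0.5) = 2.677/1.733 = 1.54.
Since the desired path is higher order in R, keeping C_R high (PFR or concentrated feed) favours S.

1.54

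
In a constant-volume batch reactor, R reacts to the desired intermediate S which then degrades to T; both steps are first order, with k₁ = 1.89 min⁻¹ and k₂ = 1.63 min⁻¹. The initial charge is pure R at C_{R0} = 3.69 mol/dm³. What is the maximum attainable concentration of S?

For a first-order series the maximum intermediate yield is C_{S,max}/C_{R0} = (k₁/k₂)^[k₂/(k₂−k₁)].
= (1.89/1.63)^(1.63/(1.63−1.89)) = (1.160)^(-6.269) = 0.3954.
C_{S,max} = 0.3954×3.69 = 1.46 mol/dm³.

1.46 mol/dm³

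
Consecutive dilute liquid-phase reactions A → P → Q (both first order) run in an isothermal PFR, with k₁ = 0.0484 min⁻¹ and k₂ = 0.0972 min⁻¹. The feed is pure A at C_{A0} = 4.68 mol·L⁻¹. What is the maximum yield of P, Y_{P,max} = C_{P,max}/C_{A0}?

0.249

For a first-order series the maximum intermediate yield is C_{P,max}/C_{A0} = (k₁/k₂)^[k₂/(k₂−k₁)].
= (0.0484/0.0972)^(0.0972/(0.0972−0.0484)) = (0.4979)^(1.992) = 0.2494.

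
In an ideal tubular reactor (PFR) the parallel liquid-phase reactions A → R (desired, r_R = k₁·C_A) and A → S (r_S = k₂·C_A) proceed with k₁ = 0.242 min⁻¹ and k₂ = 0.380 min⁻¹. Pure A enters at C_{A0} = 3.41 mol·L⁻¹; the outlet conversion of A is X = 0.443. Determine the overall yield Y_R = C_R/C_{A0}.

C_A = C_{A0}(1−X) = 1.899 mol·L⁻¹.
Both paths are first order in A, so the instantaneous fraction to R is constant: dC_R/d(−C_A) = k₁/(k₁+k₂) = 0.3891.
C_R = 0.3891·(C_{A0}−C_A) = 0.3891×1.511 = 0.588 mol·L⁻¹.
Y_R = C_R/C_{A0} = 0.5877/3.41 = 0.172.

0.172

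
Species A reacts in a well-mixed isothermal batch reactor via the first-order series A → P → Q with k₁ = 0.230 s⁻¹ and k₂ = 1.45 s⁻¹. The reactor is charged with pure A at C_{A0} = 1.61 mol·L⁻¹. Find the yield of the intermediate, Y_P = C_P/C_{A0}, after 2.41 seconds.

Solving the coupled first-order balances gives C_P(t) = [k₁/(k₂−k₁)]·C_{A0}·(e^(−k₁t) − e^(−k₂t)).
e^(−k₁t) = e^(−0.230×2.41) = e^(−0.5543) = 0.5745; e^(−k₂t) = e^(−3.494) = 0.03036.
C_P = 0.230×1.61/(1.45−0.230) × (0.5745−0.03036) = 0.3035×0.5441 = 0.1652 mol·L⁻¹.
Y_P = C_P/C_{A0} = 0.1652/1.61 = 0.103.

0.103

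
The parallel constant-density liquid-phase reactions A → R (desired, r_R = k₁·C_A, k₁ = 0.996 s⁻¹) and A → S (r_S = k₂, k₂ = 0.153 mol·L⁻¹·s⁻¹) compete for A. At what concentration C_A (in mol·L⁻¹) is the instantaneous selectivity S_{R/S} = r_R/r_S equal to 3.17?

S_{R/S} = (k₁/k₂)·C_A ⇒ C_A = S·k₂/k₁.
= 3.17×0.153/0.996 = 0.487 mol·L⁻¹.

0.487 mol·L⁻¹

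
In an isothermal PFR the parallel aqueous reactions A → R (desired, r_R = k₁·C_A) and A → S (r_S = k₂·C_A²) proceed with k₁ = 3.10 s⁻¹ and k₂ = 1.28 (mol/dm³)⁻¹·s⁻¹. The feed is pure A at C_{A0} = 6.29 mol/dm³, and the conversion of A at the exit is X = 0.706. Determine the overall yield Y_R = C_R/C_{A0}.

0.274

C_A = C_{A0}(1−X) = 1.849 mol/dm³.
Along a PFR/batch, dC_R/dC_A = −r_R/(r_R+r_S) = −k₁/(k₁+k₂·C_A).
Integrating from C_{A0} to C_A: C_R = (3.10/1.28)·ln[(3.10+1.28·6.29)/(3.10+1.28·1.85)] = 2.422·ln(11.15/5.467) = 1.726 mol/dm³.
Y_R = C_R/C_{A0} = 1.726/6.29 = 0.274.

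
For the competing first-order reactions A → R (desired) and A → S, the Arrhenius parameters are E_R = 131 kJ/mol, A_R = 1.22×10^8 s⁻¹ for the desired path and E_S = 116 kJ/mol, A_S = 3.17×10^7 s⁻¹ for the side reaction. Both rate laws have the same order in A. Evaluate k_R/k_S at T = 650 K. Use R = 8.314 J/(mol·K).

0.240

Since both paths have the same order in A, the concentration cancels and S_{R/S} = k_R/k_S = (A_R/A_S)·exp[(E_S−E_R)/(RT)].
(E_S−E_R)/(RT) = (116−131)×10³/(8.314×650) = -15000/5404 = -2.776.
k_R/k_S = (1.22×10^8/3.17×10^7)·exp(-2.776) = 3.849 × 0.06231 = 0.240.
Since E_R > E_S, raising the temperature improves selectivity toward R.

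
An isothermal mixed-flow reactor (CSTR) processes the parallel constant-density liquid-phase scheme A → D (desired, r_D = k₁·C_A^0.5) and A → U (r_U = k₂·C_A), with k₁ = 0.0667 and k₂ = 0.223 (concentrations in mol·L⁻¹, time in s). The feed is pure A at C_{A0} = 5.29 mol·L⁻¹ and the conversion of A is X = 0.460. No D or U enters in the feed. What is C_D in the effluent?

Exit C_A = C_{A0}(1−X) = 5.29×0.540 = 2.857 mol·L⁻¹.
Rates in a CSTR are evaluated at the outlet concentration: r_D = 0.0667×2.857^0.5 = 0.1127, r_U = 0.223×2.857 = 0.6370.
Fraction of consumed A going to D: r_D/(r_D+r_U) = 0.1504.
C_D = 0.1504·C_{A0}·X = 0.1504×5.29×0.460 = 0.366 mol·L⁻¹.

0.366 mol·L⁻¹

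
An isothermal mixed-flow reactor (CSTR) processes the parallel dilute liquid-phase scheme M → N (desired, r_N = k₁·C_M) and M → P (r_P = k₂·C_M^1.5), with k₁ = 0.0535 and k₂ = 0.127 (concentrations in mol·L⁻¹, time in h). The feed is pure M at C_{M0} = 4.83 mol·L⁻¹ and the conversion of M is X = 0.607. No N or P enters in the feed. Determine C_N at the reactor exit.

Exit C_M = C_{M0}(1−X) = 4.83×0.393 = 1.898 mol·L⁻¹.
In a CSTR the entire volume is at exit conditions, so r_N = 0.0535×1.898 = 0.1016 and r_P = 0.127×1.898^1.5 = 0.3321.
Fraction of consumed M going to N: r_N/(r_N+r_P) = 0.2342.
C_N = 0.2342·C_{M0}·X = 0.2342×4.83×0.607 = 0.687 mol·L⁻¹.

0.687 mol·L⁻¹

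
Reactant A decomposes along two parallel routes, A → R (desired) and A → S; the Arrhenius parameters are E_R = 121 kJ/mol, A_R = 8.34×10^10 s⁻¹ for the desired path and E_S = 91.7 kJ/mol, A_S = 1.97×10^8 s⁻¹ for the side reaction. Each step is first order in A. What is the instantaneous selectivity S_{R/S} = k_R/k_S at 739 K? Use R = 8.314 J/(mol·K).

3.59

Since both paths have the same order in A, the concentration cancels and S_{R/S} = k_R/k_S = (A_R/A_S)·exp[(E_S−E_R)/(RT)].
(E_S−E_R)/(RT) = (91.7−121)×10³/(8.314×739) = -29300/6144 = -4.769.
k_R/k_S = (8.34×10^10/1.97×10^8)·exp(-4.769) = 423.4 × 0.008490 = 3.59.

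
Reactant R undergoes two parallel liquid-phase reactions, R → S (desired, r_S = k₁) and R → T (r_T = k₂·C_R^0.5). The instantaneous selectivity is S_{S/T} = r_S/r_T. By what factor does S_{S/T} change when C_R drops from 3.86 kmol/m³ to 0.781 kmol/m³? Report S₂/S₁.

S_{S/T} = (k₁/k₂)·C_R^-0.5, so S₂/S₁ = (C_{R,2}/C_{R,1})^-0.5.
= (0.781/3.86)^(-0.5) = (0.2023)^(-0.5) = 2.22.
Selectivity toward S rises as C_R falls — low-concentration operation is favoured.

2.22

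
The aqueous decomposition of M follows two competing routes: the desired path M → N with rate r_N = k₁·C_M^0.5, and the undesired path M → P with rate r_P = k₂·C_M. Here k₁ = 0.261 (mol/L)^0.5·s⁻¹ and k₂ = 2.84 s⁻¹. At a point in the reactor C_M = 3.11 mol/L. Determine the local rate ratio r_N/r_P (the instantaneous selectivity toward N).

S_{N/P} = r_N/r_P = (k₁·C_M^0.5)/(k₂·C_M) = (k₁/k₂)·C_M^-0.5.
= (0.261×3.110^0.5) / (2.84×3.110) = 0.4603/8.832 = 0.0521.

0.0521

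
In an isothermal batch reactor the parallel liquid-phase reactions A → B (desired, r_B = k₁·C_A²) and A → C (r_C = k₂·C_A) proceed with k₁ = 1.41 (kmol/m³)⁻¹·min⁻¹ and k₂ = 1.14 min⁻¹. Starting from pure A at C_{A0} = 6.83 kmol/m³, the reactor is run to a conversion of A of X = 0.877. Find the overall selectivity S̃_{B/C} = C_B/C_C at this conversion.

3.83

C_A = C_{A0}(1−X) = 0.8401 kmol/m³.
Along a PFR/batch, dC_C/dC_A = −r_C/(r_B+r_C) = −k₂/(k₂+k₁·C_A).
Integrating from C_{A0} to C_A: C_C = (1.14/1.41)·ln[(1.14+1.41·6.83)/(1.14+1.41·0.840)] = 0.8085·ln(10.77/2.325) = 1.240 kmol/m³.
Then C_B = (C_{A0}−C_A) − C_C = 5.990 − 1.240 = 4.750 kmol/m³.
S̃_{B/C} = C_B/C_C = 4.750/1.240 = 3.83.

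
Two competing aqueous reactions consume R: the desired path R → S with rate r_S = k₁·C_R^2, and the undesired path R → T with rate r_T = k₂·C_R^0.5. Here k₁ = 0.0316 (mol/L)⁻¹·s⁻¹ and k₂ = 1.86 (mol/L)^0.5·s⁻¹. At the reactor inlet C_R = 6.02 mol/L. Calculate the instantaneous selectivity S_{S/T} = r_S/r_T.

S_{S/T} = r_S/r_T = (k₁·C_R^2)/(k₂·C_R^0.5) = (k₁/k₂)·C_R^1.5.
= (0.0316×6.020^2) / (1.86×6.020^0.5) = 1.145/4.564 = 0.251.

0.251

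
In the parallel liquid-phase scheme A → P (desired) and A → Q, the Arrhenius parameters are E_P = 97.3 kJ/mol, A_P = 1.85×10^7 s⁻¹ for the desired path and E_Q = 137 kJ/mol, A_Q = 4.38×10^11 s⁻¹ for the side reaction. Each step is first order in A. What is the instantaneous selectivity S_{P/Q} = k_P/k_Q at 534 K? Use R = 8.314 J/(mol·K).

0.323

k_P/k_Q = (A_P/A_Q)·exp[−(E_P−E_Q)/(RT)] = (A_P/A_Q)·exp[(E_Q−E_P)/(RT)].
(E_Q−E_P)/(RT) = (137−97.3)×10³/(8.314×534) = 39700/4440 = 8.942.
k_P/k_Q = (1.85×10^7/4.38×10^11)·exp(8.942) = 4.224×10^-5 × 7647 = 0.323.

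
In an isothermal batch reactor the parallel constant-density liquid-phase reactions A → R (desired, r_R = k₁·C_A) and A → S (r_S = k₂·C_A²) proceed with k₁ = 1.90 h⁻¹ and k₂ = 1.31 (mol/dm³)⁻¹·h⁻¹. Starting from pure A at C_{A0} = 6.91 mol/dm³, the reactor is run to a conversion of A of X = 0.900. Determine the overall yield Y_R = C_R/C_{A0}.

C_A = C_{A0}(1−X) = 0.6910 mol/dm³.
Along a PFR/batch, dC_R/dC_A = −r_R/(r_R+r_S) = −k₁/(k₁+k₂·C_A).
Integrating from C_{A0} to C_A: C_R = (1.90/1.31)·ln[(1.90+1.31·6.91)/(1.90+1.31·0.691)] = 1.450·ln(10.95/2.805) = 1.975 mol/dm³.
Y_R = C_R/C_{A0} = 1.975/6.91 = 0.286.

0.286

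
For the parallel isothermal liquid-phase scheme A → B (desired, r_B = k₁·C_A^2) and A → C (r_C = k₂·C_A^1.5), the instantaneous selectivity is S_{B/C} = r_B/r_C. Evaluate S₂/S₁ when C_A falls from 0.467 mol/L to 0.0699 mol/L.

S_{B/C} = (k₁/k₂)·C_A^0.5, so S₂/S₁ = (C_{A,2}/C_{A,1})^0.5.
= (0.0699/0.467)^0.5 = (0.1497)^0.5 = 0.387.

0.387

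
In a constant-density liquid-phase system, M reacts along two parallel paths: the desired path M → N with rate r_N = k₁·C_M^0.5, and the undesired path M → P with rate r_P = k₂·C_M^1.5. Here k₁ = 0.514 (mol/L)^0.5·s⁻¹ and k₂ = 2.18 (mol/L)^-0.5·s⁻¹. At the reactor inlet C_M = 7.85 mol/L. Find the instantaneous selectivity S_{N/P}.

S_{N/P} = r_N/r_P = (k₁·C_M^0.5)/(k₂·C_M^1.5) = (k₁/k₂)·C_M⁻¹.
= (0.514×7.850^0.5) / (2.18×7.850^1.5) = 1.440/47.95 = 0.0300.

0.0300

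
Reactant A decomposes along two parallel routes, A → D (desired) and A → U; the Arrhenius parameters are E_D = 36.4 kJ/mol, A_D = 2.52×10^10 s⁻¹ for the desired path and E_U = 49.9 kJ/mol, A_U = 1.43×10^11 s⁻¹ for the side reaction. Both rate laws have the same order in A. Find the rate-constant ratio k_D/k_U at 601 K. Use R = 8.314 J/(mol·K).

2.63

With equal orders, S_{D/U} = k_D/k_U = (A_D/A_U)·exp[(E_U−E_D)/(RT)].
(E_U−E_D)/(RT) = (49.9−36.4)×10³/(8.314×601) = 13500/4997 = 2.702.
k_D/k_U = (2.52×10^10/1.43×10^11)·exp(2.702) = 0.1762 × 14.91 = 2.63.
Since E_D < E_U, lowering the temperature improves selectivity toward D.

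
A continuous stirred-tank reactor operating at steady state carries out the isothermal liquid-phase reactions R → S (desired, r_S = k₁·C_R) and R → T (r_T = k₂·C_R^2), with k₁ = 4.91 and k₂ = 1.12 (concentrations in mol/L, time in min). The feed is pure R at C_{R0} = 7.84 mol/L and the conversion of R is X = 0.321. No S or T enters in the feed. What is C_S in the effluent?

Exit C_R = C_{R0}(1−X) = 7.84×0.679 = 5.323 mol/L.
A CSTR operates uniformly at the exit composition, giving r_S = 26.14 and r_T = 31.74 (each k·C_R^n at C_R = 5.323).
Fraction of consumed R going to S: r_S/(r_S+r_T) = 0.4516.
C_S = 0.4516·C_{R0}·X = 0.4516×7.84×0.321 = 1.14 mol/L.

1.14 mol/L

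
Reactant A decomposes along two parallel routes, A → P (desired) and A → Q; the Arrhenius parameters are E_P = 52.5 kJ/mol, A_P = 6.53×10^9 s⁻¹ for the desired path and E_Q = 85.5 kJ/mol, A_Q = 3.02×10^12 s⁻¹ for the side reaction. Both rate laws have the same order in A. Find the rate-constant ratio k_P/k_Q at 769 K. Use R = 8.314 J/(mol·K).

With equal orders, S_{P/Q} = k_P/k_Q = (A_P/A_Q)·exp[(E_Q−E_P)/(RT)].
(E_Q−E_P)/(RT) = (85.5−52.5)×10³/(8.314×769) = 33000/6393 = 5.162.
k_P/k_Q = (6.53×10^9/3.02×10^12)·exp(5.162) = 0.002162 × 174.4 = 0.377.

0.377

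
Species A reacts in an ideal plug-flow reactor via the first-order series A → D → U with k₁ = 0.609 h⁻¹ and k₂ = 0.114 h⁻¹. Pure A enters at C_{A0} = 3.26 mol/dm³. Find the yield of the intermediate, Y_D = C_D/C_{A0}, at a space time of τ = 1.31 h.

Solving the coupled first-order balances gives C_D(τ) = [k₁/(k₂−k₁)]·C_{A0}·(e^(−k₁τ) − e^(−k₂τ)).
e^(−k₁τ) = e^(−0.609×1.31) = e^(−0.7978) = 0.4503; e^(−k₂τ) = e^(−0.1493) = 0.8613.
C_D = 0.609×3.26/(0.114−0.609) × (0.4503−0.8613) = (-4.011)×(-0.4110) = 1.648 mol/dm³.
Y_D = C_D/C_{A0} = 1.648/3.26 = 0.506.

0.506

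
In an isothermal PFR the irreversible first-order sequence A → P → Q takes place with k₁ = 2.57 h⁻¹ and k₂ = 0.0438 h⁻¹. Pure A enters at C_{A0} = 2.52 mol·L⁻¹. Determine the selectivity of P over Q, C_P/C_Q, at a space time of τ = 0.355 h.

Solving the coupled first-order balances gives C_P(τ) = [k₁/(k₂−k₁)]·C_{A0}·(e^(−k₁τ) − e^(−k₂τ)).
e^(−k₁τ) = e^(−2.57×0.355) = e^(−0.9123) = 0.4016; e^(−k₂τ) = e^(−0.01555) = 0.9846.
C_P = 2.57×2.52/(0.0438−2.57) × (0.4016−0.9846) = (-2.564)×(-0.5830) = 1.495 mol·L⁻¹.
C_A = C_{A0}e^(−k₁τ) = 1.012 mol·L⁻¹, so C_Q = C_{A0}−C_A−C_P = 0.01341 mol·L⁻¹; C_P/C_Q = 111.

111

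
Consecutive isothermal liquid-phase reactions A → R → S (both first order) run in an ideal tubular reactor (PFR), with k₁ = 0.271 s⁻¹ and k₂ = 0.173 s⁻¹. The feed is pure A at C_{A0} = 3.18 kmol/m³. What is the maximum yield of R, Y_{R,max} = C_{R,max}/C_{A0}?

0.453

At the optimum, C_{R,max}/C_{A0} = (k₁/k₂)^[k₂/(k₂−k₁)].
= (0.271/0.173)^(0.173/(0.173−0.271)) = (1.566)^(-1.765) = 0.4528.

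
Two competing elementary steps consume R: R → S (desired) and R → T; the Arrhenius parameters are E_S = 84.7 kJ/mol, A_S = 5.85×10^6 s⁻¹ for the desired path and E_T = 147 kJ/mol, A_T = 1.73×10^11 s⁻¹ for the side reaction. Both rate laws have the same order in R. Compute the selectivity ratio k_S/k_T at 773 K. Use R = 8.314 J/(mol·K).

0.548

With equal orders, S_{S/T} = k_S/k_T = (A_S/A_T)·exp[(E_T−E_S)/(RT)].
(E_T−E_S)/(RT) = (147−84.7)×10³/(8.314×773) = 62300/6427 = 9.694.
k_S/k_T = (5.85×10^6/1.73×10^11)·exp(9.694) = 3.382×10^-5 × 16218 = 0.548.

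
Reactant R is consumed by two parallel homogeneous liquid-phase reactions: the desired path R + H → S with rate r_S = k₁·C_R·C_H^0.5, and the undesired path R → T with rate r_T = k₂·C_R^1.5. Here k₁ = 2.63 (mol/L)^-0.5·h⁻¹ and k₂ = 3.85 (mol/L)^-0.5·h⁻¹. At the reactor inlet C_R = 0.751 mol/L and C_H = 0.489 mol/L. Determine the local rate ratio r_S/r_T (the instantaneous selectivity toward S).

0.551

S_{S/T} = r_S/r_T = (k₁·C_R·C_H^0.5)/(k₂·C_R^1.5) = (k₁/k₂)·C_R^-0.5·C_H^0.5.
= (2.63×0.7510×0.4890^0.5) / (3.85×0.7510^1.5) = 1.381/2.506 = 0.551.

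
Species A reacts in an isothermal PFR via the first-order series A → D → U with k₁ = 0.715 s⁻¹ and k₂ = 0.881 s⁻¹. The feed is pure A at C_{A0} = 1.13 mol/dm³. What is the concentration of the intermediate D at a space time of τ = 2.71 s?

0.254 mol/dm³

For first-order series with pure A initially, C_D(τ) = k₁C_{A0}/(k₂−k₁)·(e^(−k₁τ) − e^(−k₂τ)).
e^(−k₁τ) = e^(−0.715×2.71) = e^(−1.938) = 0.1440; e^(−k₂τ) = e^(−2.388) = 0.09186.
C_D = 0.715×1.13/(0.881−0.715) × (0.1440−0.09186) = 4.867×0.05218 = 0.2540 mol/dm³.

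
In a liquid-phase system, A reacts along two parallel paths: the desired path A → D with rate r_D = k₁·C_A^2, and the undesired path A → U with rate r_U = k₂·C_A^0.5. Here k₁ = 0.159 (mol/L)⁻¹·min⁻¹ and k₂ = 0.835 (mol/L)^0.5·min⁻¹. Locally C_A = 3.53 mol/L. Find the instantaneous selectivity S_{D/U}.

S_{D/U} = r_D/r_U = (k₁·C_A^2)/(k₂·C_A^0.5) = (k₁/k₂)·C_A^1.5.
= (0.159×3.530^2) / (0.835×3.530^0.5) = 1.981/1.569 = 1.26.
Since the desired path is higher order in A, keeping C_A high (PFR or concentrated feed) favours D.

1.26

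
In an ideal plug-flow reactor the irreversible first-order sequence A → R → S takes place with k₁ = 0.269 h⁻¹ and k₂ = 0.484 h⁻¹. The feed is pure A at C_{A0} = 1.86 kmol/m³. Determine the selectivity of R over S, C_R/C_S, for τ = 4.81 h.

0.438

Solving the coupled first-order balances gives C_R(τ) = [k₁/(k₂−k₁)]·C_{A0}·(e^(−k₁τ) − e^(−k₂τ)).
e^(−k₁τ) = e^(−0.269×4.81) = e^(−1.294) = 0.2742; e^(−k₂τ) = e^(−2.328) = 0.09749.
C_R = 0.269×1.86/(0.484−0.269) × (0.2742−0.09749) = 2.327×0.1767 = 0.4112 kmol/m³.
C_A = C_{A0}e^(−k₁τ) = 0.5100 kmol/m³, so C_S = C_{A0}−C_A−C_R = 0.9387 kmol/m³; C_R/C_S = 0.438.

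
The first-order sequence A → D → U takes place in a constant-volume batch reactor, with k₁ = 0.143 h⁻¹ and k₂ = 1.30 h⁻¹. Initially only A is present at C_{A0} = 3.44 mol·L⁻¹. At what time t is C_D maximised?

1.91 h

The intermediate peaks when r₁ = r₂, i.e. k₁e^(−k₁t) = k₂e^(−k₂t), giving t_opt = ln(k₂/k₁)/(k₂−k₁).
= ln(1.30/0.143)/(1.30−0.143) = ln(9.091)/1.157 = 2.207/1.157 = 1.91 h.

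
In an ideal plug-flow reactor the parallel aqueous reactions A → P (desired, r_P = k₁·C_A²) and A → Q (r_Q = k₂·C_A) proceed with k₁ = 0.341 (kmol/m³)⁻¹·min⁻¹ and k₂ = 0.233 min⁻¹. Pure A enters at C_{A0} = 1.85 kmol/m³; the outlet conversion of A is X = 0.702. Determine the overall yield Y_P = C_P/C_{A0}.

0.437

C_A = C_{A0}(1−X) = 0.5513 kmol/m³.
Along a PFR/batch, dC_Q/dC_A = −r_Q/(r_P+r_Q) = −k₂/(k₂+k₁·C_A).
Integrating from C_{A0} to C_A: C_Q = (0.233/0.341)·ln[(0.233+0.341·1.85)/(0.233+0.341·0.551)] = 0.6833·ln(0.8639/0.4210) = 0.4911 kmol/m³.
Then C_P = (C_{A0}−C_A) − C_Q = 1.299 − 0.4911 = 0.8076 kmol/m³.
Y_P = C_P/C_{A0} = 0.8076/1.85 = 0.437.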